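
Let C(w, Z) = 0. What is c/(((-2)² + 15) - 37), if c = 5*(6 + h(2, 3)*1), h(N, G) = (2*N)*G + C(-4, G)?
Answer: -5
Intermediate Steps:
h(N, G) = 2*G*N (h(N, G) = (2*N)*G + 0 = 2*G*N + 0 = 2*G*N)
c = 90 (c = 5*(6 + (2*3*2)*1) = 5*(6 + 12*1) = 5*(6 + 12) = 5*18 = 90)
c/(((-2)² + 15) - 37) = 90/(((-2)² + 15) - 37) = 90/((4 + 15) - 37) = 90/(19 - 37) = 90/(-18) = 90*(-1/18) = -5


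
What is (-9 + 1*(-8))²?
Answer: 289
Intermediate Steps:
(-9 + 1*(-8))² = (-9 - 8)² = (-17)² = 289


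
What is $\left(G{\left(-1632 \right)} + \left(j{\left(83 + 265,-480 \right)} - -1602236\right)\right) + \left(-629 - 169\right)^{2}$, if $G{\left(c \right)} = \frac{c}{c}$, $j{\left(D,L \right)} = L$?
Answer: $2238561$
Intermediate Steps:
$G{\left(c \right)} = 1$
$\left(G{\left(-1632 \right)} + \left(j{\left(83 + 265,-480 \right)} - -1602236\right)\right) + \left(-629 - 169\right)^{2} = \left(1 - -1601756\right) + \left(-629 - 169\right)^{2} = \left(1 + \left(-480 + 1602236\right)\right) + \left(-798\right)^{2} = \left(1 + 1601756\right) + 636804 = 1601757 + 636804 = 2238561$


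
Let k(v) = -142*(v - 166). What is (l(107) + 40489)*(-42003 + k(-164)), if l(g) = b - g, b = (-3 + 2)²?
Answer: 196140231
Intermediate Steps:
b = 1 (b = (-1)² = 1)
k(v) = 23572 - 142*v (k(v) = -142*(-166 + v) = 23572 - 142*v)
l(g) = 1 - g
(l(107) + 40489)*(-42003 + k(-164)) = ((1 - 1*107) + 40489)*(-42003 + (23572 - 142*(-164))) = ((1 - 107) + 40489)*(-42003 + (23572 + 23288)) = (-106 + 40489)*(-42003 + 46860) = 40383*4857 = 196140231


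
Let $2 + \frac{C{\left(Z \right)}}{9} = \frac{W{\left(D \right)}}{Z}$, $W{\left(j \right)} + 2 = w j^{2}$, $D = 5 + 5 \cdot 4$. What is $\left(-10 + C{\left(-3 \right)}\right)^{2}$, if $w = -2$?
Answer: $13897984$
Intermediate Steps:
$D = 25$ ($D = 5 + 20 = 25$)
$W{\left(j \right)} = -2 - 2 j^{2}$
$C{\left(Z \right)} = -18 - \frac{11268}{Z}$ ($C{\left(Z \right)} = -18 + 9 \frac{-2 - 2 \cdot 25^{2}}{Z} = -18 + 9 \frac{-2 - 1250}{Z} = -18 + 9 \left(- \frac{1252}{Z}\right) = -18 - \frac{11268}{Z}$)
$\left(-10 + C{\left(-3 \right)}\right)^{2} = \left(-10 - \left(18 + \frac{11268}{-3}\right)\right)^{2} = \left(-10 - -3738\right)^{2} = \left(-10 + \left(-18 + 3756\right)\right)^{2} = \left(-10 + 3738\right)^{2} = 3728^{2} = 13897984$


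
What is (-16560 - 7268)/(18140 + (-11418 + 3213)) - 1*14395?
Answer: -143038153/9935 ≈ -14397.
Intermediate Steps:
(-16560 - 7268)/(18140 + (-11418 + 3213)) - 1*14395 = -23828/(18140 - 8205) - 14395 = -23828/9935 - 14395 = -143038153/9935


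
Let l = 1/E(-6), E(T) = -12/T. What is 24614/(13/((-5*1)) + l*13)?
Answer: 246140/39 ≈ 6311.3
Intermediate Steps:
l = ½ (l = 1/(-12/(-6)) = 1/(-12*(-⅙)) = 1/2 = ½ ≈ 0.50000)
24614/(13/((-5*1)) + l*13) = 24614/(13/((-5*1)) + (½)*13) = 24614/(13/(-5) + 13/2) = 24614/(13*(-⅕) + 13/2) = 24614/(-13/5 + 13/2) = 24614/(39/10) = 24614*(10/39) = 246140/39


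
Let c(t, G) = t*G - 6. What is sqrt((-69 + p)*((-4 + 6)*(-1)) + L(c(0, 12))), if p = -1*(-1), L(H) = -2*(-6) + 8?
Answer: 2*sqrt(39) ≈ 12.490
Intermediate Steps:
c(t, G) = -6 + G*t (c(t, G) = G*t - 6 = -6 + G*t)
L(H) = 20 (L(H) = 12 + 8 = 20)
p = 1
sqrt((-69 + p)*((-4 + 6)*(-1)) + L(c(0, 12))) = sqrt((-69 + 1)*((-4 + 6)*(-1)) + 20) = sqrt(-136*(-1) + 20) = sqrt(-68*(-2) + 20) = sqrt(136 + 20) = sqrt(156) = 2*sqrt(39)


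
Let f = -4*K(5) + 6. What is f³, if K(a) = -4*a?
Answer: 636056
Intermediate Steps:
f = 86 (f = -(-16)*5 + 6 = -4*(-20) + 6 = 80 + 6 = 86)
f³ = 86³ = 636056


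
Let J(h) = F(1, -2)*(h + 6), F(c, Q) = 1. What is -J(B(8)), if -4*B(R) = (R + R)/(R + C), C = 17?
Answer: -146/25 ≈ -5.8400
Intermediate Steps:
B(R) = -R/(2*(17 + R)) (B(R) = -(R + R)/(4*(R + 17)) = -2*R/(4*(17 + R)) = -R/(2*(17 + R)))
J(h) = 6 + h (J(h) = 1*(h + 6) = 1*(6 + h) = 6 + h)
-J(B(8)) = -(6 - 1*8/(34 + 2*8)) = -(6 - 1*8/(34 + 16)) = -(6 - 1*8/50) = -(6 - 1*8*1/50) = -(6 - 4/25) = -1*146/25 = -146/25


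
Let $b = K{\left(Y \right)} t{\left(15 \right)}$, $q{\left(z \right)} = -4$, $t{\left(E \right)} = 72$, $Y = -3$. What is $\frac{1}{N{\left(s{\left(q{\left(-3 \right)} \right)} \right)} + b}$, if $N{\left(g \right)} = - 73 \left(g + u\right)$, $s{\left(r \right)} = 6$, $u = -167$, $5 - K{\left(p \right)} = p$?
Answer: $\frac{1}{12329} \approx 8.111 \cdot 10^{-5}$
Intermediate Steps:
$K{\left(p \right)} = 5 - p$
$b = 576$ ($b = \left(5 - -3\right) 72 = \left(5 + 3\right) 72 = 8 \cdot 72 = 576$)
$N{\left(g \right)} = 12191 - 73 g$ ($N{\left(g \right)} = - 73 \left(g - 167\right) = - 73 \left(-167 + g\right) = 12191 - 73 g$)
$\frac{1}{N{\left(s{\left(q{\left(-3 \right)} \right)} \right)} + b} = \frac{1}{\left(12191 - 438\right) + 576} = \frac{1}{11753 + 576} = \frac{1}{12329}$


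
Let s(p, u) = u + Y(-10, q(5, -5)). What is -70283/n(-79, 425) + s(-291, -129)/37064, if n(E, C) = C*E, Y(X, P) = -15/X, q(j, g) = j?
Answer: 5201376599/2488847600 ≈ 2.0899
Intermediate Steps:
s(p, u) = 3/2 + u (s(p, u) = u - 15/(-10) = u - 15*(-⅒) = u + 3/2 = 3/2 + u)
-70283/n(-79, 425) + s(-291, -129)/37064 = -70283/(425*(-79)) + (3/2 - 129)/37064 = -70283/(-33575) - 255/2*1/37064 = -70283*(-1/33575) - 255/74128 = 70283/33575 - 255/74128 = 5201376599/2488847600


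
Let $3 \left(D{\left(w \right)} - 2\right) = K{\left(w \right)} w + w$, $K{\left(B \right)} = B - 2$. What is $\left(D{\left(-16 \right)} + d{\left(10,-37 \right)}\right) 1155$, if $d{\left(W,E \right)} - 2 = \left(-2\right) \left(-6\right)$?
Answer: $123200$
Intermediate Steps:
$K{\left(B \right)} = -2 + B$ ($K{\left(B \right)} = B - 2 = -2 + B$)
$d{\left(W,E \right)} = 14$ ($d{\left(W,E \right)} = 2 - -12 = 2 + 12 = 14$)
$D{\left(w \right)} = 2 + \frac{w}{3} + \frac{w \left(-2 + w\right)}{3}$ ($D{\left(w \right)} = 2 + \frac{\left(-2 + w\right) w + w}{3} = 2 + \frac{w \left(-2 + w\right) + w}{3} = 2 + \frac{w + w \left(-2 + w\right)}{3} = 2 + \left(\frac{w}{3} + \frac{w \left(-2 + w\right)}{3}\right) = 2 + \frac{w}{3} + \frac{w \left(-2 + w\right)}{3}$)
$\left(D{\left(-16 \right)} + d{\left(10,-37 \right)}\right) 1155 = \left(\left(2 - - \frac{16}{3} + \frac{\left(-16\right)^{2}}{3}\right) + 14\right) 1155 = \left(\left(2 + \frac{16}{3} + \frac{1}{3} \cdot 256\right) + 14\right) 1155 = \left(\left(2 + \frac{16}{3} + \frac{256}{3}\right) + 14\right) 1155 = \left(\frac{278}{3} + 14\right) 1155 = \frac{320}{3} \cdot 1155 = 123200$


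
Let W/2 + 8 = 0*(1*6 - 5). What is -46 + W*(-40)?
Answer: 594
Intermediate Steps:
W = -16 (W = -16 + 2*(0*(1*6 - 5)) = -16 + 2*(0*(6 - 5)) = -16 + 2*(0*1) = -16 + 2*0 = -16 + 0 = -16)
-46 + W*(-40) = -46 - 16*(-40) = -46 + 640 = 594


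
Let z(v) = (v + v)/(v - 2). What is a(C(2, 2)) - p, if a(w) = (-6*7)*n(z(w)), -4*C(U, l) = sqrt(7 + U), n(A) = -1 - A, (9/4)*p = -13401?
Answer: 66230/11 ≈ 6020.9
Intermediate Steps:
p = -5956 (p = (4/9)*(-13401) = -5956)
z(v) = 2*v/(-2 + v) (z(v) = (2*v)/(-2 + v) = 2*v/(-2 + v))
C(U, l) = -sqrt(7 + U)/4
a(w) = 42 + 84*w/(-2 + w) (a(w) = (-6*7)*(-1 - 2*w/(-2 + w)) = -42*(-1 - 2*w/(-2 + w)) = 42 + 84*w/(-2 + w))
a(C(2, 2)) - p = 42*(-2 + 3*(-sqrt(7 + 2)/4))/(-2 - sqrt(7 + 2)/4) - 1*(-5956) = 42*(-2 + 3*(-sqrt(9)/4))/(-2 - sqrt(9)/4) + 5956 = 42*(-2 + 3*(-1/4*3))/(-2 - 1/4*3) + 5956 = 42*(-2 + 3*(-3/4))/(-2 - 3/4) + 5956 = 42*(-2 - 9/4)/(-11/4) + 5956 = 42*(-4/11)*(-17/4) + 5956 = 714/11 + 5956 = 66230/11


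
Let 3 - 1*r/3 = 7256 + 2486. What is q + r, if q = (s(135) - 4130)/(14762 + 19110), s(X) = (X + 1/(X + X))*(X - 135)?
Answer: -494821177/16936 ≈ -29217.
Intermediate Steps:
r = -29217 (r = 9 - 3*(7256 + 2486) = 9 - 3*9742 = 9 - 29226 = -29217)
s(X) = (-135 + X)*(X + 1/(2*X)) (s(X) = (X + 1/(2*X))*(-135 + X) = (-135 + X)*(X + 1/(2*X)))
q = -2065/16936 (q = ((½ + 135² - 135*135 - 135/2/135) - 4130)/(14762 + 19110) = ((½ + 18225 - 18225 - 135/2*1/135) - 4130)/33872 = ((½ + 18225 - 18225 - ½) - 4130)*(1/33872) = (0 - 4130)*(1/33872) = -4130*1/33872 = -2065/16936 ≈ -0.12193)
q + r = -2065/16936 - 29217 = -494821177/16936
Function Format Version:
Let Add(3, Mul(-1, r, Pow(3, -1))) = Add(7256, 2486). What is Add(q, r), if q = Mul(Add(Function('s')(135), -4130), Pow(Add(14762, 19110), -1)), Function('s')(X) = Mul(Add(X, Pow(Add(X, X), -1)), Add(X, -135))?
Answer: Rational(-494821177, 16936) ≈ -29217.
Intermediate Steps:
r = -29217 (r = Add(9, Mul(-3, Add(7256, 2486))) = Add(9, Mul(-3, 9742)) = Add(9, -29226) = -29217)
Function('s')(X) = Mul(Add(-135, X), Add(X, Mul(Rational(1, 2), Pow(X, -1)))) (Function('s')(X) = Mul(Add(X, Pow(Mul(2, X), -1)), Add(-135, X)) = Mul(Add(X, Mul(Rational(1, 2), Pow(X, -1))), Add(-135, X)) = Mul(Add(-135, X), Add(X, Mul(Rational(1, 2), Pow(X, -1)))))
q = Rational(-2065, 16936) (q = Mul(Add(Add(Rational(1, 2), Pow(135, 2), Mul(-135, 135), Mul(Rational(-135, 2), Pow(135, -1))), -4130), Pow(Add(14762, 19110), -1)) = Mul(Add(Add(Rational(1, 2), 18225, -18225, Mul(Rational(-135, 2), Rational(1, 135))), -4130), Pow(33872, -1)) = Mul(Add(Add(Rational(1, 2), 18225, -18225, Rational(-1, 2)), -4130), Rational(1, 33872)) = Mul(Add(0, -4130), Rational(1, 33872)) = Mul(-4130, Rational(1, 33872)) = Rational(-2065, 16936) ≈ -0.12193)
Add(q, r) = Add(Rational(-2065, 16936), -29217) = Rational(-494821177, 16936)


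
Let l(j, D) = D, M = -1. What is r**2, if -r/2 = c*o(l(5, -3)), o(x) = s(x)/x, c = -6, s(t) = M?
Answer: 16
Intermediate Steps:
s(t) = -1
o(x) = -1/x
r = 4 (r = -(-12)*(-1/(-3)) = -(-12)*(-1*(-1/3)) = -(-12)/3 = -2*(-2) = 4)
r**2 = 4**2 = 16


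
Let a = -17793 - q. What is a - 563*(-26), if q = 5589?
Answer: -8744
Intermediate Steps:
a = -23382 (a = -17793 - 1*5589 = -17793 - 5589 = -23382)
a - 563*(-26) = -23382 - 563*(-26) = -23382 + 14638 = -8744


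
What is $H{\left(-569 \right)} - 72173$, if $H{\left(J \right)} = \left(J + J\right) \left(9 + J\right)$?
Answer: $565107$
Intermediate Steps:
$H{\left(J \right)} = 2 J \left(9 + J\right)$
$H{\left(-569 \right)} - 72173 = 2 \left(-569\right) \left(9 - 569\right) - 72173 = 2 \left(-569\right) \left(-560\right) - 72173 = 637280 - 72173 = 565107$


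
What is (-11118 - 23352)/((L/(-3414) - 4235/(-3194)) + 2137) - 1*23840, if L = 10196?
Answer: -277738169337620/11642207779 ≈ -23856.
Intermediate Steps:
(-11118 - 23352)/((L/(-3414) - 4235/(-3194)) + 2137) - 1*23840 = (-11118 - 23352)/((10196/(-3414) - 4235/(-3194)) + 2137) - 1*23840 = -34470/((10196*(-1/3414) - 4235*(-1/3194)) + 2137) - 23840 = -34470/((-5098/1707 + 4235/3194) + 2137) - 23840 = -34470/(-9053867/5452158 + 2137) - 23840 = -34470/11642207779/5452158 - 23840 = -34470*5452158/11642207779 - 23840 = -187935886260/11642207779 - 23840 = -277738169337620/11642207779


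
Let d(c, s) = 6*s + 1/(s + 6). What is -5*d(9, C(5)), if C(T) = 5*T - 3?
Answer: -18485/28 ≈ -660.18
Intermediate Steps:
C(T) = -3 + 5*T
d(c, s) = 1/(6 + s) + 6*s (d(c, s) = 6*s + 1/(6 + s) = 1/(6 + s) + 6*s)
-5*d(9, C(5)) = -5*(1 + 6*(-3 + 5*5)**2 + 36*(-3 + 5*5))/(6 + (-3 + 5*5)) = -5*(1 + 6*(-3 + 25)**2 + 36*(-3 + 25))/(6 + (-3 + 25)) = -5*(1 + 6*22**2 + 36*22)/(6 + 22) = -5*(1 + 6*484 + 792)/28 = -5*(1 + 2904 + 792)/28 = -5*3697/28 = -18485/28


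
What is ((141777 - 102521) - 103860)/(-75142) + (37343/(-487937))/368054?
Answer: 5801023187830743/6747269361111458 ≈ 0.85976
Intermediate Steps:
((141777 - 102521) - 103860)/(-75142) + (37343/(-487937))/368054 = (39256 - 103860)*(-1/75142) + (37343*(-1/487937))*(1/368054) = -64604*(-1/75142) - 37343/487937*1/368054 = 32302/37571 - 37343/179587164598 = 5801023187830743/6747269361111458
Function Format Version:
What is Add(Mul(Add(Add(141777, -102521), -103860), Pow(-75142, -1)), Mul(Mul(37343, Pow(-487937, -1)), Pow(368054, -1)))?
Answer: Rational(5801023187830743, 6747269361111458) ≈ 0.85976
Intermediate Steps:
Add(Mul(Add(Add(141777, -102521), -103860), Pow(-75142, -1)), Mul(Mul(37343, Pow(-487937, -1)), Pow(368054, -1))) = Add(Mul(Add(39256, -103860), Rational(-1, 75142)), Mul(Mul(37343, Rational(-1, 487937)), Rational(1, 368054))) = Add(Mul(-64604, Rational(-1, 75142)), Mul(Rational(-37343, 487937), Rational(1, 368054))) = Add(Rational(32302, 37571), Rational(-37343, 179587164598)) = Rational(5801023187830743, 6747269361111458)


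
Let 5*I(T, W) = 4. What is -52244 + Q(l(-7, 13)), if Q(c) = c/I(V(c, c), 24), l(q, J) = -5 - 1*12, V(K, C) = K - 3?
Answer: -209061/4 ≈ -52265.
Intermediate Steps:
V(K, C) = -3 + K
l(q, J) = -17 (l(q, J) = -5 - 12 = -17)
I(T, W) = 4/5 (I(T, W) = (1/5)*4 = 4/5)
Q(c) = 5*c/4 (Q(c) = c/(4/5) = c*(5/4) = 5*c/4)
-52244 + Q(l(-7, 13)) = -52244 + (5/4)*(-17) = -52244 - 85/4 = -209061/4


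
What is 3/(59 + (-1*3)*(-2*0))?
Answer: 3/59 ≈ 0.050847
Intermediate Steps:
3/(59 + (-1*3)*(-2*0)) = 3/(59 - 3*0) = 3/(59 + 0) = 3/59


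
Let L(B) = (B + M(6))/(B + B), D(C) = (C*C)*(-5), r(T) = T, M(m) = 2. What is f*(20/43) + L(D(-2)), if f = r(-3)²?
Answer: 3987/860 ≈ 4.6360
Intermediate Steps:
D(C) = -5*C² (D(C) = C²*(-5) = -5*C²)
L(B) = (2 + B)/(2*B) (L(B) = (B + 2)/(B + B) = (2 + B)/((2*B)) = (2 + B)*(1/(2*B)) = (2 + B)/(2*B))
f = 9 (f = (-3)² = 9)
f*(20/43) + L(D(-2)) = 9*(20/43) + (2 - 5*(-2)²)/(2*((-5*(-2)²))) = 9*(20*(1/43)) + (2 - 5*4)/(2*((-5*4))) = 9*(20/43) + (½)*(2 - 20)/(-20) = 180/43 + (½)*(-1/20)*(-18) = 180/43 + 9/20 = 3987/860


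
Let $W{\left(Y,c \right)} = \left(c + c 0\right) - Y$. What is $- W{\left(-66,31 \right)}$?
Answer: $-97$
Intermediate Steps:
$W{\left(Y,c \right)} = c - Y$ ($W{\left(Y,c \right)} = \left(c + 0\right) - Y = c - Y$)
$- W{\left(-66,31 \right)} = - (31 - -66) = - (31 + 66) = \left(-1\right) 97 = -97$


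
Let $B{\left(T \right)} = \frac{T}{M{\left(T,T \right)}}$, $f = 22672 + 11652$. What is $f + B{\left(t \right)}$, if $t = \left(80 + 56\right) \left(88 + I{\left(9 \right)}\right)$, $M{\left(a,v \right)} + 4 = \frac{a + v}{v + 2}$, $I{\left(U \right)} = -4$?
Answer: $\frac{81747340}{2857} \approx 28613.0$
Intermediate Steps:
$M{\left(a,v \right)} = -4 + \frac{a + v}{2 + v}$ ($M{\left(a,v \right)} = -4 + \frac{a + v}{v + 2} = -4 + \frac{a + v}{2 + v}$)
$t = 11424$ ($t = \left(80 + 56\right) \left(88 - 4\right) = 136 \cdot 84 = 11424$)
$f = 34324$
$B{\left(T \right)} = \frac{T \left(2 + T\right)}{-8 - 2 T}$ ($B{\left(T \right)} = \frac{T}{\frac{1}{2 + T} \left(-8 + T - 3 T\right)} = \frac{T}{\frac{1}{2 + T} \left(-8 - 2 T\right)} = T \frac{2 + T}{-8 - 2 T} = \frac{T \left(2 + T\right)}{-8 - 2 T}$)
$f + B{\left(t \right)} = 34324 - \frac{11424 \left(2 + 11424\right)}{8 + 2 \cdot 11424} = 34324 - 11424 \frac{1}{8 + 22848} \cdot 11426 = 34324 - 11424 \cdot \frac{1}{22856} \cdot 11426 = 34324 - \frac{16316328}{2857} = \frac{81747340}{2857}$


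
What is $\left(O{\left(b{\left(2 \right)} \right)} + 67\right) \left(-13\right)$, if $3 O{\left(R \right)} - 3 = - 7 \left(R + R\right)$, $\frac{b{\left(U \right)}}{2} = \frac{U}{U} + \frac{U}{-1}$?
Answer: $- \frac{3016}{3} \approx -1005.3$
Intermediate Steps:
$b{\left(U \right)} = 2 - 2 U$ ($b{\left(U \right)} = 2 \left(\frac{U}{U} + \frac{U}{-1}\right) = 2 \left(1 + U \left(-1\right)\right) = 2 \left(1 - U\right) = 2 - 2 U$)
$O{\left(R \right)} = 1 - \frac{14 R}{3}$ ($O{\left(R \right)} = 1 + \frac{\left(-7\right) \left(R + R\right)}{3} = 1 + \frac{\left(-7\right) 2 R}{3} = 1 + \frac{\left(-14\right) R}{3} = 1 - \frac{14 R}{3}$)
$\left(O{\left(b{\left(2 \right)} \right)} + 67\right) \left(-13\right) = \left(\left(1 - \frac{14 \left(2 - 4\right)}{3}\right) + 67\right) \left(-13\right) = \left(\left(1 - - \frac{28}{3}\right) + 67\right) \left(-13\right) = \left(\left(1 + \frac{28}{3}\right) + 67\right) \left(-13\right) = \left(\frac{31}{3} + 67\right) \left(-13\right) = \frac{232}{3} \left(-13\right) = - \frac{3016}{3}$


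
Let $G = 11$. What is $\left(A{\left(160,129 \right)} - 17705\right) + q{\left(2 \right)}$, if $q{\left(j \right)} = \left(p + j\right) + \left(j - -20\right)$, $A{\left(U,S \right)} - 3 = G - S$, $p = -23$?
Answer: $-17819$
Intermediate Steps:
$A{\left(U,S \right)} = 14 - S$ ($A{\left(U,S \right)} = 3 - \left(-11 + S\right) = 14 - S$)
$q{\left(j \right)} = -3 + 2 j$ ($q{\left(j \right)} = \left(-23 + j\right) + \left(j - -20\right) = \left(-23 + j\right) + \left(j + 20\right) = \left(-23 + j\right) + \left(20 + j\right) = -3 + 2 j$)
$\left(A{\left(160,129 \right)} - 17705\right) + q{\left(2 \right)} = \left(\left(14 - 129\right) - 17705\right) + \left(-3 + 2 \cdot 2\right) = \left(\left(14 - 129\right) - 17705\right) + \left(-3 + 4\right) = \left(-115 - 17705\right) + 1 = -17820 + 1 = -17819$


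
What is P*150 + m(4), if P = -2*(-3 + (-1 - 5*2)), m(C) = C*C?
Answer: 4216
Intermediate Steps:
m(C) = C**2
P = 28 (P = -2*(-3 + (-1 - 10)) = -2*(-3 - 11) = -2*(-14) = 28)
P*150 + m(4) = 28*150 + 4**2 = 4200 + 16 = 4216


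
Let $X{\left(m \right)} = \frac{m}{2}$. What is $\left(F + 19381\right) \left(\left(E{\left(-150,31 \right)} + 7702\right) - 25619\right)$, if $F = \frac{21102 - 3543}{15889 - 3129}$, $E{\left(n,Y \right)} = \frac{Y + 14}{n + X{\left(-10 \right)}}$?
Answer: $- \frac{34342485545221}{98890} \approx -3.4728 \cdot 10^{8}$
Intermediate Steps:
$X{\left(m \right)} = \frac{m}{2}$ ($X{\left(m \right)} = m \frac{1}{2} = \frac{m}{2}$)
$E{\left(n,Y \right)} = \frac{14 + Y}{-5 + n}$ ($E{\left(n,Y \right)} = \frac{Y + 14}{n + \frac{1}{2} \left(-10\right)} = \frac{14 + Y}{n - 5} = \frac{14 + Y}{-5 + n}$)
$F = \frac{17559}{12760} \approx 1.3761$
$\left(F + 19381\right) \left(\left(E{\left(-150,31 \right)} + 7702\right) - 25619\right) = \left(\frac{17559}{12760} + 19381\right) \left(\left(\frac{14 + 31}{-5 - 150} + 7702\right) - 25619\right) = \frac{247319119 \left(\left(\frac{1}{-155} \cdot 45 + 7702\right) - 25619\right)}{12760} = \frac{247319119 \left(\left(\left(- \frac{1}{155}\right) 45 + 7702\right) - 25619\right)}{12760} = \frac{247319119 \left(\left(- \frac{9}{31} + 7702\right) - 25619\right)}{12760} = \frac{247319119 \left(\frac{238753}{31} - 25619\right)}{12760} = \frac{247319119}{12760} \left(- \frac{555436}{31}\right) = - \frac{34342485545221}{98890}$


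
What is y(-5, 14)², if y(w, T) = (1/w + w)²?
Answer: 456976/625 ≈ 731.16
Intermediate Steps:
y(w, T) = (w + 1/w)² (y(w, T) = (1/w + w)² = (w + 1/w)²)
y(-5, 14)² = ((1 + (-5)²)²/(-5)²)² = ((1 + 25)²/25)² = ((1/25)*26²)² = ((1/25)*676)² = (676/25)² = 456976/625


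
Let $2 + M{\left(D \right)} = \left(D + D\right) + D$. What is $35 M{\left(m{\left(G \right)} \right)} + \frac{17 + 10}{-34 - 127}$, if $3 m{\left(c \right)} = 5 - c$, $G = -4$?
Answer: $\frac{39418}{161} \approx 244.83$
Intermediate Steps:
$m{\left(c \right)} = \frac{5}{3} - \frac{c}{3}$ ($m{\left(c \right)} = \frac{5 - c}{3} = \frac{5}{3} - \frac{c}{3}$)
$M{\left(D \right)} = -2 + 3 D$ ($M{\left(D \right)} = -2 + \left(\left(D + D\right) + D\right) = -2 + \left(2 D + D\right) = -2 + 3 D$)
$35 M{\left(m{\left(G \right)} \right)} + \frac{17 + 10}{-34 - 127} = 35 \left(-2 + 3 \left(\frac{5}{3} - - \frac{4}{3}\right)\right) + \frac{17 + 10}{-34 - 127} = 35 \left(-2 + 3 \left(\frac{5}{3} + \frac{4}{3}\right)\right) + \frac{27}{-161} = 35 \left(-2 + 3 \cdot 3\right) + 27 \left(- \frac{1}{161}\right) = 35 \left(-2 + 9\right) - \frac{27}{161} = 35 \cdot 7 - \frac{27}{161} = 245 - \frac{27}{161} = \frac{39418}{161}$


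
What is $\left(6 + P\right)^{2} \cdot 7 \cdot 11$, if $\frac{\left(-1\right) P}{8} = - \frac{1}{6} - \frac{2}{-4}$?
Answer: $\frac{7700}{9} \approx 855.56$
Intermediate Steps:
$P = - \frac{8}{3}$ ($P = - 8 \left(- \frac{1}{6} - \frac{2}{-4}\right) = - 8 \left(\left(-1\right) \frac{1}{6} - - \frac{1}{2}\right) = - 8 \left(- \frac{1}{6} + \frac{1}{2}\right) = \left(-8\right) \frac{1}{3} = - \frac{8}{3} \approx -2.6667$)
$\left(6 + P\right)^{2} \cdot 7 \cdot 11 = \left(6 - \frac{8}{3}\right)^{2} \cdot 7 \cdot 11 = \left(\frac{10}{3}\right)^{2} \cdot 7 \cdot 11 = \frac{100}{9} \cdot 7 \cdot 11 = \frac{700}{9} \cdot 11 = \frac{7700}{9}$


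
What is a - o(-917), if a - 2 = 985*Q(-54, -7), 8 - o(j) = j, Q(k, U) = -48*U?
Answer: 330037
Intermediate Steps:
o(j) = 8 - j
a = 330962 (a = 2 + 985*(-48*(-7)) = 2 + 985*336 = 2 + 330960 = 330962)
a - o(-917) = 330962 - (8 - 1*(-917)) = 330962 - (8 + 917) = 330962 - 1*925 = 330962 - 925 = 330037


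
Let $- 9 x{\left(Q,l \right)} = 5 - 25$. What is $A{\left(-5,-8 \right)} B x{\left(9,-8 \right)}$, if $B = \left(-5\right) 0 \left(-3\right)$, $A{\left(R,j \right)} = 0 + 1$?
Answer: $0$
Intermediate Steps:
$x{\left(Q,l \right)} = \frac{20}{9}$ ($x{\left(Q,l \right)} = - \frac{5 - 25}{9} = \left(- \frac{1}{9}\right) \left(-20\right) = \frac{20}{9}$)
$A{\left(R,j \right)} = 1$
$B = 0$ ($B = 0 \left(-3\right) = 0$)
$A{\left(-5,-8 \right)} B x{\left(9,-8 \right)} = 1 \cdot 0 \cdot \frac{20}{9} = 0 \cdot \frac{20}{9} = 0$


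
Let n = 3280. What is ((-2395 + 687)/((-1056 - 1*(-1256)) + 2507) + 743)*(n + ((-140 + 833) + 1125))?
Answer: 10244905114/2707 ≈ 3.7846e+6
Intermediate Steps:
((-2395 + 687)/((-1056 - 1*(-1256)) + 2507) + 743)*(n + ((-140 + 833) + 1125)) = ((-2395 + 687)/((-1056 - 1*(-1256)) + 2507) + 743)*(3280 + ((-140 + 833) + 1125)) = (-1708/((-1056 + 1256) + 2507) + 743)*(3280 + (693 + 1125)) = (-1708/(200 + 2507) + 743)*(3280 + 1818) = (-1708/2707 + 743)*5098 = (2009593/2707)*5098 = 10244905114/2707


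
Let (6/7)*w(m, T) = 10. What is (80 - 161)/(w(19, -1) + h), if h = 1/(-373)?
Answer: -90639/13052 ≈ -6.9445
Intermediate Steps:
w(m, T) = 35/3 (w(m, T) = (7/6)*10 = 35/3)
h = -1/373 ≈ -0.0026810
(80 - 161)/(w(19, -1) + h) = (80 - 161)/(35/3 - 1/373) = -81/13052/1119 = -81*1119/13052 = -90639/13052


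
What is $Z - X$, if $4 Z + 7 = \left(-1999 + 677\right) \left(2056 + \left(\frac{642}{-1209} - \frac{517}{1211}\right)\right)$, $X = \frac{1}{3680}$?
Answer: $- \frac{1219804711310873}{1795961440} \approx -6.7919 \cdot 10^{5}$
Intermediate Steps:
$X = \frac{1}{3680} \approx 0.00027174$
$Z = - \frac{1325874685677}{1952132}$ ($Z = - \frac{7}{4} + \frac{\left(-1999 + 677\right) \left(2056 + \left(\frac{642}{-1209} - \frac{517}{1211}\right)\right)}{4} = - \frac{7}{4} + \frac{\left(-1322\right) \left(2056 + \left(642 \left(- \frac{1}{1209}\right) - \frac{517}{1211}\right)\right)}{4} = - \frac{7}{4} + \frac{\left(-1322\right) \left(2056 - \frac{467505}{488033}\right)}{4} = - \frac{7}{4} + \frac{\left(-1322\right) \frac{1002928343}{488033}}{4} = - \frac{7}{4} + \frac{1}{4} \left(- \frac{1325871269446}{488033}\right) = - \frac{7}{4} - \frac{662935634723}{976066} = - \frac{1325874685677}{1952132} \approx -6.7919 \cdot 10^{5}$)
$Z - X = - \frac{1325874685677}{1952132} - \frac{1}{3680} = - \frac{1219804711310873}{1795961440}$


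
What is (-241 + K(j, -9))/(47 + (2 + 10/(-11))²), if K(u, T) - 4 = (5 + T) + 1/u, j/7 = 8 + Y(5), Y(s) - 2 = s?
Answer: -3061784/612255 ≈ -5.0008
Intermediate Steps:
Y(s) = 2 + s
j = 105 (j = 7*(8 + (2 + 5)) = 7*(8 + 7) = 7*15 = 105)
K(u, T) = 9 + T + 1/u (K(u, T) = 4 + ((5 + T) + 1/u) = 4 + (5 + T + 1/u) = 9 + T + 1/u)
(-241 + K(j, -9))/(47 + (2 + 10/(-11))²) = (-241 + (9 - 9 + 1/105))/(47 + (2 + 10/(-11))²) = (-241 + (9 - 9 + 1/105))/(47 + (2 + 10*(-1/11))²) = (-241 + 1/105)/(47 + (2 - 10/11)²) = -25304/(105*(47 + (12/11)²)) = -25304/(105*(47 + 144/121)) = -25304/(105*5831/121) = -25304/105*121/5831 = -3061784/612255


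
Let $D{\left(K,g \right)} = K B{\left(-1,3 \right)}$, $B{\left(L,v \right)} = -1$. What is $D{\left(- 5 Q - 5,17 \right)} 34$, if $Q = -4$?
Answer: $-510$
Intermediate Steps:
$D{\left(K,g \right)} = - K$ ($D{\left(K,g \right)} = K \left(-1\right) = - K$)
$D{\left(- 5 Q - 5,17 \right)} 34 = - (\left(-5\right) \left(-4\right) - 5) 34 = - (20 - 5) 34 = \left(-1\right) 15 \cdot 34 = \left(-15\right) 34 = -510$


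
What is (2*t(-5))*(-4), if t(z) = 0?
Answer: 0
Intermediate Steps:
(2*t(-5))*(-4) = (2*0)*(-4) = 0*(-4) = 0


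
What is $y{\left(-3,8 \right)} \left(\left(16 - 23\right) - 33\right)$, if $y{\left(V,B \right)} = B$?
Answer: $-320$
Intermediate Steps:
$y{\left(-3,8 \right)} \left(\left(16 - 23\right) - 33\right) = 8 \left(\left(16 - 23\right) - 33\right) = 8 \left(-7 - 33\right) = 8 \left(-40\right) = -320$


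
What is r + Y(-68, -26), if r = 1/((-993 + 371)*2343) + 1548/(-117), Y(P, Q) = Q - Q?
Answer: -250663525/18945498 ≈ -13.231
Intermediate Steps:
Y(P, Q) = 0
r = -250663525/18945498 (r = (1/2343)/(-622) + 1548*(-1/117) = -1/622*1/2343 - 172/13 = -1/1457346 - 172/13 = -250663525/18945498 ≈ -13.231)
r + Y(-68, -26) = -250663525/18945498 + 0 = -250663525/18945498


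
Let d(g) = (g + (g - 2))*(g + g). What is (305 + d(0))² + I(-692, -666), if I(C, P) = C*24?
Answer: 76417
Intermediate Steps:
d(g) = 2*g*(-2 + 2*g) (d(g) = (g + (-2 + g))*(2*g) = (-2 + 2*g)*(2*g) = 2*g*(-2 + 2*g))
I(C, P) = 24*C
(305 + d(0))² + I(-692, -666) = (305 + 4*0*(-1 + 0))² + 24*(-692) = (305 + 4*0*(-1))² - 16608 = (305 + 0)² - 16608 = 305² - 16608 = 93025 - 16608 = 76417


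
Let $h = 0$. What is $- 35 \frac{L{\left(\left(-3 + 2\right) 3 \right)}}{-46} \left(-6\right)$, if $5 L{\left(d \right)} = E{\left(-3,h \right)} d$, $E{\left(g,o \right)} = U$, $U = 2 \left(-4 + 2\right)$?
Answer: $- \frac{252}{23} \approx -10.957$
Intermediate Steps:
$U = -4$ ($U = 2 \left(-2\right) = -4$)
$E{\left(g,o \right)} = -4$
$L{\left(d \right)} = - \frac{4 d}{5}$ ($L{\left(d \right)} = \frac{\left(-4\right) d}{5} = - \frac{4 d}{5}$)
$- 35 \frac{L{\left(\left(-3 + 2\right) 3 \right)}}{-46} \left(-6\right) = - 35 \frac{\left(- \frac{4}{5}\right) \left(-3 + 2\right) 3}{-46} \left(-6\right) = - 35 - \frac{4 \left(\left(-1\right) 3\right)}{5} \left(- \frac{1}{46}\right) \left(-6\right) = - 35 \left(- \frac{4}{5}\right) \left(-3\right) \left(- \frac{1}{46}\right) \left(-6\right) = - 35 \cdot \frac{12}{5} \left(- \frac{1}{46}\right) \left(-6\right) = \left(-35\right) \left(- \frac{6}{115}\right) \left(-6\right) = \frac{42}{23} \left(-6\right) = - \frac{252}{23}$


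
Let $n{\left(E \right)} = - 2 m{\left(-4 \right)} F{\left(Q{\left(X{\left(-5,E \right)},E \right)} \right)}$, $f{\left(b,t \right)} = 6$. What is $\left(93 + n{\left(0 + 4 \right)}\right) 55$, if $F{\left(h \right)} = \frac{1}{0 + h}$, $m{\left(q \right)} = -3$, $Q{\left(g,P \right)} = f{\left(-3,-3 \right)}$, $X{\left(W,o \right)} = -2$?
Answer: $5170$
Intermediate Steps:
$Q{\left(g,P \right)} = 6$
$F{\left(h \right)} = \frac{1}{h}$
$n{\left(E \right)} = 1$ ($n{\left(E \right)} = \frac{\left(-2\right) \left(-3\right)}{6} = 6 \cdot \frac{1}{6} = 1$)
$\left(93 + n{\left(0 + 4 \right)}\right) 55 = \left(93 + 1\right) 55 = 94 \cdot 55 = 5170$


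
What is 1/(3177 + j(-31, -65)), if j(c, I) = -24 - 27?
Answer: 1/3126 ≈ 0.00031990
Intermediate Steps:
j(c, I) = -51
1/(3177 + j(-31, -65)) = 1/(3177 - 51) = 1/3126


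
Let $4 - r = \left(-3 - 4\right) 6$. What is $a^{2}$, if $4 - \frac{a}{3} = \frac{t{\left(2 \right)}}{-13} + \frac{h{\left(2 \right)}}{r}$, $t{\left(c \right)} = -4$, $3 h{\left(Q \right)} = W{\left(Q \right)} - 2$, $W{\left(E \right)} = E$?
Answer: $\frac{20736}{169} \approx 122.7$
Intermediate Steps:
$r = 46$ ($r = 4 - \left(-3 - 4\right) 6 = 4 - \left(-7\right) 6 = 4 - -42 = 4 + 42 = 46$)
$h{\left(Q \right)} = - \frac{2}{3} + \frac{Q}{3}$ ($h{\left(Q \right)} = \frac{Q - 2}{3} = \frac{-2 + Q}{3} = - \frac{2}{3} + \frac{Q}{3}$)
$a = \frac{144}{13}$ ($a = 12 - 3 \left(- \frac{4}{-13} + \frac{- \frac{2}{3} + \frac{1}{3} \cdot 2}{46}\right) = 12 - 3 \left(\left(-4\right) \left(- \frac{1}{13}\right) + \left(- \frac{2}{3} + \frac{2}{3}\right) \frac{1}{46}\right) = 12 - 3 \left(\frac{4}{13} + 0 \cdot \frac{1}{46}\right) = 12 - 3 \left(\frac{4}{13} + 0\right) = 12 - \frac{12}{13} = \frac{144}{13} \approx 11.077$)
$a^{2} = \left(\frac{144}{13}\right)^{2} = \frac{20736}{169}$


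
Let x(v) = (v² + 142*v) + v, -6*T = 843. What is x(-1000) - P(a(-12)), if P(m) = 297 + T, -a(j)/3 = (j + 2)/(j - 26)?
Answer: 1713687/2 ≈ 8.5684e+5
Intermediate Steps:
T = -281/2 (T = -⅙*843 = -281/2 ≈ -140.50)
x(v) = v² + 143*v
a(j) = -3*(2 + j)/(-26 + j) (a(j) = -3*(j + 2)/(j - 26) = -3*(2 + j)/(-26 + j))
P(m) = 313/2 (P(m) = 297 - 281/2 = 313/2)
x(-1000) - P(a(-12)) = -1000*(143 - 1000) - 1*313/2 = -1000*(-857) - 313/2 = 857000 - 313/2 = 1713687/2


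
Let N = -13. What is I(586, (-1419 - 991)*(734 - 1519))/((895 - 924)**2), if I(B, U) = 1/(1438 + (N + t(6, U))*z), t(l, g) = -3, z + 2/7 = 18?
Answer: 7/6796962 ≈ 1.0299e-6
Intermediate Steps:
z = 124/7 (z = -2/7 + 18 = 124/7 ≈ 17.714)
I(B, U) = 7/8082 (I(B, U) = 1/(1438 + (-13 - 3)*(124/7)) = 1/(1438 - 16*124/7) = 1/(1438 - 1984/7) = 1/(8082/7) = 7/8082)
I(586, (-1419 - 991)*(734 - 1519))/((895 - 924)**2) = 7/(8082*((895 - 924)**2)) = 7/(8082*((-29)**2)) = (7/8082)/841 = (7/8082)*(1/841) = 7/6796962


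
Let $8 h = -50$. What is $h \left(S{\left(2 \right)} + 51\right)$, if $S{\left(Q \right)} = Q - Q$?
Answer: $- \frac{1275}{4} \approx -318.75$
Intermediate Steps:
$S{\left(Q \right)} = 0$
$h = - \frac{25}{4}$ ($h = \frac{1}{8} \left(-50\right) = - \frac{25}{4} \approx -6.25$)
$h \left(S{\left(2 \right)} + 51\right) = - \frac{25 \left(0 + 51\right)}{4} = \left(- \frac{25}{4}\right) 51 = - \frac{1275}{4}$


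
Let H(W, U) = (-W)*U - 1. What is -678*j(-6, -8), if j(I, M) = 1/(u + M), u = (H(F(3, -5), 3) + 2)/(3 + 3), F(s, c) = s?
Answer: 1017/14 ≈ 72.643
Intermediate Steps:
H(W, U) = -1 - U*W (H(W, U) = -U*W - 1 = -1 - U*W)
u = -4/3 (u = ((-1 - 1*3*3) + 2)/(3 + 3) = ((-1 - 9) + 2)/6 = (-10 + 2)*(1/6) = -8*1/6 = -4/3 ≈ -1.3333)
j(I, M) = 1/(-4/3 + M)
-678*j(-6, -8) = -2034/(-4 + 3*(-8)) = -2034/(-4 - 24) = -2034/(-28) = -2034*(-1)/28 = -678*(-3/28) = 1017/14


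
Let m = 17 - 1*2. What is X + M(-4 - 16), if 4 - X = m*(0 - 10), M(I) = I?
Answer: 134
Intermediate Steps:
m = 15 (m = 17 - 2 = 15)
X = 154 (X = 4 - 15*(0 - 10) = 4 - 15*(-10) = 4 - 1*(-150) = 4 + 150 = 154)
X + M(-4 - 16) = 154 + (-4 - 16) = 154 - 20 = 134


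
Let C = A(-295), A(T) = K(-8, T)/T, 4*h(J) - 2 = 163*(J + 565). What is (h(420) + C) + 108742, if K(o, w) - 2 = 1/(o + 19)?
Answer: 1932478533/12980 ≈ 1.4888e+5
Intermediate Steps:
K(o, w) = 2 + 1/(19 + o) (K(o, w) = 2 + 1/(o + 19) = 2 + 1/(19 + o))
h(J) = 92097/4 + 163*J/4 (h(J) = 1/2 + (163*(J + 565))/4 = 1/2 + (163*(565 + J))/4 = 1/2 + (92095 + 163*J)/4 = 1/2 + (92095/4 + 163*J/4) = 92097/4 + 163*J/4)
A(T) = 23/(11*T) (A(T) = ((39 + 2*(-8))/(19 - 8))/T = ((39 - 16)/11)/T = ((1/11)*23)/T = 23/(11*T))
C = -23/3245 (C = (23/11)/(-295) = (23/11)*(-1/295) = -23/3245 ≈ -0.0070878)
(h(420) + C) + 108742 = ((92097/4 + (163/4)*420) - 23/3245) + 108742 = ((92097/4 + 17115) - 23/3245) + 108742 = (160557/4 - 23/3245) + 108742 = 521007373/12980 + 108742 = 1932478533/12980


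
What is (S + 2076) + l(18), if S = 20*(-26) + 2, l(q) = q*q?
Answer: 1882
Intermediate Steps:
l(q) = q²
S = -518 (S = -520 + 2 = -518)
(S + 2076) + l(18) = (-518 + 2076) + 18² = 1558 + 324 = 1882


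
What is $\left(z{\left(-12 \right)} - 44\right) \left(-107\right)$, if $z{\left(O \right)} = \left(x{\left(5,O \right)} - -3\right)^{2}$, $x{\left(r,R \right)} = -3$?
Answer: $4708$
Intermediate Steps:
$z{\left(O \right)} = 0$ ($z{\left(O \right)} = \left(-3 - -3\right)^{2} = \left(-3 + 3\right)^{2} = 0^{2} = 0$)
$\left(z{\left(-12 \right)} - 44\right) \left(-107\right) = \left(0 - 44\right) \left(-107\right) = \left(-44\right) \left(-107\right) = 4708$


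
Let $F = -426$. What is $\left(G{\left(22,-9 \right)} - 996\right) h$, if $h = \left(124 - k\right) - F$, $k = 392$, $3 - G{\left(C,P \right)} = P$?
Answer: $-155472$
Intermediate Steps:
$G{\left(C,P \right)} = 3 - P$
$h = 158$ ($h = \left(124 - 392\right) - -426 = \left(124 - 392\right) + 426 = -268 + 426 = 158$)
$\left(G{\left(22,-9 \right)} - 996\right) h = \left(\left(3 - -9\right) - 996\right) 158 = \left(\left(3 + 9\right) - 996\right) 158 = \left(12 - 996\right) 158 = \left(-984\right) 158 = -155472$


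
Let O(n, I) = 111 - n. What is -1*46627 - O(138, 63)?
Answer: -46600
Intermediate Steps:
-1*46627 - O(138, 63) = -1*46627 - (111 - 1*138) = -46627 - (111 - 138) = -46627 - 1*(-27) = -46627 + 27 = -46600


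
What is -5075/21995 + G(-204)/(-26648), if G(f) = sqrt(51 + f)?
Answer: -1015/4399 - 3*I*sqrt(17)/26648 ≈ -0.23073 - 0.00046417*I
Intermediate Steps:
-5075/21995 + G(-204)/(-26648) = -5075/21995 + sqrt(51 - 204)/(-26648) = -5075*1/21995 + sqrt(-153)*(-1/26648) = -1015/4399 + (3*I*sqrt(17))*(-1/26648) = -1015/4399 - 3*I*sqrt(17)/26648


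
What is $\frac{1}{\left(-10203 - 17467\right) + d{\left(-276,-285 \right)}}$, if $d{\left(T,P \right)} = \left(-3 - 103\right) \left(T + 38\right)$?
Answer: $- \frac{1}{2442} \approx -0.0004095$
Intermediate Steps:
$d{\left(T,P \right)} = -4028 - 106 T$ ($d{\left(T,P \right)} = - 106 \left(38 + T\right) = -4028 - 106 T$)
$\frac{1}{\left(-10203 - 17467\right) + d{\left(-276,-285 \right)}} = \frac{1}{\left(-10203 - 17467\right) - -25228} = \frac{1}{\left(-10203 - 17467\right) + \left(-4028 + 29256\right)} = \frac{1}{-27670 + 25228} = \frac{1}{-2442} = - \frac{1}{2442}$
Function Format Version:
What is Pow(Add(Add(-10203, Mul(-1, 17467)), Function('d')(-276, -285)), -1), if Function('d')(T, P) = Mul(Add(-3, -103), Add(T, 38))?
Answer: Rational(-1, 2442) ≈ -0.00040950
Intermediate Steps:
Function('d')(T, P) = Add(-4028, Mul(-106, T)) (Function('d')(T, P) = Mul(-106, Add(38, T)) = Add(-4028, Mul(-106, T)))
Pow(Add(Add(-10203, Mul(-1, 17467)), Function('d')(-276, -285)), -1) = Pow(Add(Add(-10203, Mul(-1, 17467)), Add(-4028, Mul(-106, -276))), -1) = Pow(Add(Add(-10203, -17467), Add(-4028, 29256)), -1) = Pow(Add(-27670, 25228), -1) = Pow(-2442, -1) = Rational(-1, 2442)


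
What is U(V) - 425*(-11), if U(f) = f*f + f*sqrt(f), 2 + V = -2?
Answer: 4691 - 8*I ≈ 4691.0 - 8.0*I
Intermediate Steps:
V = -4 (V = -2 - 2 = -4)
U(f) = f**2 + f**(3/2)
U(V) - 425*(-11) = ((-4)**2 + (-4)**(3/2)) - 425*(-11) = (16 - 8*I) + 4675 = 4691 - 8*I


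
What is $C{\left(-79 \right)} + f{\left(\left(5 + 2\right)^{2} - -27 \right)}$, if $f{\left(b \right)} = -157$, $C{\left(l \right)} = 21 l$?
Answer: $-1816$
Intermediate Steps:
$C{\left(-79 \right)} + f{\left(\left(5 + 2\right)^{2} - -27 \right)} = 21 \left(-79\right) - 157 = -1659 - 157 = -1816$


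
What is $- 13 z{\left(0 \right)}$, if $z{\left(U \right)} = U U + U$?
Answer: $0$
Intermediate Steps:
$z{\left(U \right)} = U + U^{2}$ ($z{\left(U \right)} = U^{2} + U = U + U^{2}$)
$- 13 z{\left(0 \right)} = - 13 \cdot 0 \left(1 + 0\right) = - 13 \cdot 0 \cdot 1 = \left(-13\right) 0 = 0$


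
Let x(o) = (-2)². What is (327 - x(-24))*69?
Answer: 22287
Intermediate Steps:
x(o) = 4
(327 - x(-24))*69 = (327 - 1*4)*69 = (327 - 4)*69 = 323*69 = 22287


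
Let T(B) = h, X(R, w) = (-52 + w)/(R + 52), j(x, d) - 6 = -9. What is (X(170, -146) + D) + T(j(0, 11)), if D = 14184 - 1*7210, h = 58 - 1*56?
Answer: 258079/37 ≈ 6975.1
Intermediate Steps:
j(x, d) = -3 (j(x, d) = 6 - 9 = -3)
X(R, w) = (-52 + w)/(52 + R)
h = 2 (h = 58 - 56 = 2)
T(B) = 2
D = 6974 (D = 14184 - 7210 = 6974)
(X(170, -146) + D) + T(j(0, 11)) = ((-52 - 146)/(52 + 170) + 6974) + 2 = (-198/222 + 6974) + 2 = ((1/222)*(-198) + 6974) + 2 = (-33/37 + 6974) + 2 = 258005/37 + 2 = 258079/37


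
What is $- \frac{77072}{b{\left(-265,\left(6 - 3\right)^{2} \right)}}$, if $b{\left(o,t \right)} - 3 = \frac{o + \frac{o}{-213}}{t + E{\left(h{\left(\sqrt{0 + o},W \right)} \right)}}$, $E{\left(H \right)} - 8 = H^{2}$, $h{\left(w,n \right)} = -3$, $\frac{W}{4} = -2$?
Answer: $\frac{213412368}{19783} \approx 10788.0$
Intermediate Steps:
$W = -8$ ($W = 4 \left(-2\right) = -8$)
$E{\left(H \right)} = 8 + H^{2}$
$b{\left(o,t \right)} = 3 + \frac{212 o}{213 \left(17 + t\right)}$ ($b{\left(o,t \right)} = 3 + \frac{o + \frac{o}{-213}}{t + \left(8 + \left(-3\right)^{2}\right)} = 3 + \frac{o + o \left(- \frac{1}{213}\right)}{t + \left(8 + 9\right)} = 3 + \frac{o - \frac{o}{213}}{t + 17} = 3 + \frac{\frac{212}{213} o}{17 + t} = 3 + \frac{212 o}{213 \left(17 + t\right)}$)
$- \frac{77072}{b{\left(-265,\left(6 - 3\right)^{2} \right)}} = - \frac{77072}{\frac{1}{213} \frac{1}{17 + \left(6 - 3\right)^{2}} \left(10863 + 212 \left(-265\right) + 639 \left(6 - 3\right)^{2}\right)} = - \frac{77072}{\frac{1}{213} \frac{1}{17 + 3^{2}} \left(10863 - 56180 + 639 \cdot 3^{2}\right)} = - \frac{77072}{\frac{1}{213} \frac{1}{17 + 9} \left(10863 - 56180 + 639 \cdot 9\right)} = - \frac{77072}{\frac{1}{213} \cdot \frac{1}{26} \left(10863 - 56180 + 5751\right)} = - \frac{77072}{\frac{1}{213} \cdot \frac{1}{26} \left(-39566\right)} = - \frac{77072}{- \frac{19783}{2769}} = \left(-77072\right) \left(- \frac{2769}{19783}\right) = \frac{213412368}{19783}$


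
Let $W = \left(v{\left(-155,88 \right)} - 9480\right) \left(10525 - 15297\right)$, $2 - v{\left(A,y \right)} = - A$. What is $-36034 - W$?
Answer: $-46004710$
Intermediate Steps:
$v{\left(A,y \right)} = 2 + A$ ($v{\left(A,y \right)} = 2 - - A = 2 + A$)
$W = 45968676$ ($W = \left(\left(2 - 155\right) - 9480\right) \left(10525 - 15297\right) = \left(-153 - 9480\right) \left(-4772\right) = \left(-9633\right) \left(-4772\right) = 45968676$)
$-36034 - W = -36034 - 45968676 = -46004710$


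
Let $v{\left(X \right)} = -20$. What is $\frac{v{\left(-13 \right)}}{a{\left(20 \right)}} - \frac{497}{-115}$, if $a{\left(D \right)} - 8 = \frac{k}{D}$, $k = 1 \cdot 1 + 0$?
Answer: $\frac{1479}{805} \approx 1.8373$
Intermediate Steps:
$k = 1$ ($k = 1 + 0 = 1$)
$a{\left(D \right)} = 8 + \frac{1}{D}$ ($a{\left(D \right)} = 8 + 1 \frac{1}{D} = 8 + \frac{1}{D}$)
$\frac{v{\left(-13 \right)}}{a{\left(20 \right)}} - \frac{497}{-115} = - \frac{20}{8 + \frac{1}{20}} - \frac{497}{-115} = - \frac{20}{8 + \frac{1}{20}} - - \frac{497}{115} = - \frac{20}{\frac{161}{20}} + \frac{497}{115} = \left(-20\right) \frac{20}{161} + \frac{497}{115} = - \frac{400}{161} + \frac{497}{115} = \frac{1479}{805}$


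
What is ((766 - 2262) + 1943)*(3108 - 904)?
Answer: 985188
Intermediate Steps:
((766 - 2262) + 1943)*(3108 - 904) = (-1496 + 1943)*2204 = 447*2204 = 985188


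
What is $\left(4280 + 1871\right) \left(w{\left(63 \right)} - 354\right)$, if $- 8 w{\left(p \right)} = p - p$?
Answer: $-2177454$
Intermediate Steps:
$w{\left(p \right)} = 0$ ($w{\left(p \right)} = - \frac{p - p}{8} = \left(- \frac{1}{8}\right) 0 = 0$)
$\left(4280 + 1871\right) \left(w{\left(63 \right)} - 354\right) = \left(4280 + 1871\right) \left(0 - 354\right) = 6151 \left(-354\right) = -2177454$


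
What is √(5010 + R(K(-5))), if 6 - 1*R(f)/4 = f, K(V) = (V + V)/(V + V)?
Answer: √5030 ≈ 70.922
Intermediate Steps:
K(V) = 1 (K(V) = (2*V)/((2*V)) = (2*V)*(1/(2*V)) = 1)
R(f) = 24 - 4*f
√(5010 + R(K(-5))) = √(5010 + (24 - 4*1)) = √(5010 + (24 - 4)) = √(5010 + 20) = √5030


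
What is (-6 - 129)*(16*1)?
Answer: -2160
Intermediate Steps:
(-6 - 129)*(16*1) = -135*16 = -2160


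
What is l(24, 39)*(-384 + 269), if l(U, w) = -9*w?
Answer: 40365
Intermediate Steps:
l(24, 39)*(-384 + 269) = (-9*39)*(-384 + 269) = -351*(-115) = 40365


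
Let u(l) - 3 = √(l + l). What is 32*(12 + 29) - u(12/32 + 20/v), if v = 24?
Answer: 1309 - √87/6 ≈ 1307.4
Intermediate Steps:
u(l) = 3 + √2*√l (u(l) = 3 + √(l + l) = 3 + √(2*l) = 3 + √2*√l)
32*(12 + 29) - u(12/32 + 20/v) = 32*(12 + 29) - (3 + √2*√(12/32 + 20/24)) = 32*41 - (3 + √2*√(12*(1/32) + 20*(1/24))) = 1312 - (3 + √2*√(3/8 + ⅚)) = 1312 - (3 + √2*√(29/24)) = 1312 - (3 + √2*(√174/12)) = 1312 - (3 + √87/6) = 1312 + (-3 - √87/6) = 1309 - √87/6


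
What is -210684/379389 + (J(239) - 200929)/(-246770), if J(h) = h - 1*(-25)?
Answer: 1609306867/6241454902 ≈ 0.25784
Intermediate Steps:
J(h) = 25 + h (J(h) = h + 25 = 25 + h)
-210684/379389 + (J(239) - 200929)/(-246770) = -210684/379389 + ((25 + 239) - 200929)/(-246770) = -210684*1/379389 + (264 - 200929)*(-1/246770) = -70228/126463 - 200665*(-1/246770) = -70228/126463 + 40133/49354 = 1609306867/6241454902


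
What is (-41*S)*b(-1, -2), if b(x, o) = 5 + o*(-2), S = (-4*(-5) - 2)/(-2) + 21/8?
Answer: 18819/8 ≈ 2352.4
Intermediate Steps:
S = -51/8 (S = (20 - 2)*(-½) + 21*(⅛) = 18*(-½) + 21/8 = -9 + 21/8 = -51/8 ≈ -6.3750)
b(x, o) = 5 - 2*o
(-41*S)*b(-1, -2) = (-41*(-51/8))*(5 - 2*(-2)) = 2091*(5 + 4)/8 = (2091/8)*9 = 18819/8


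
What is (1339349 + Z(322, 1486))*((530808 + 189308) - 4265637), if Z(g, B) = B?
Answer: -4753958650035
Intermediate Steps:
(1339349 + Z(322, 1486))*((530808 + 189308) - 4265637) = (1339349 + 1486)*((530808 + 189308) - 4265637) = 1340835*(720116 - 4265637) = 1340835*(-3545521) = -4753958650035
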